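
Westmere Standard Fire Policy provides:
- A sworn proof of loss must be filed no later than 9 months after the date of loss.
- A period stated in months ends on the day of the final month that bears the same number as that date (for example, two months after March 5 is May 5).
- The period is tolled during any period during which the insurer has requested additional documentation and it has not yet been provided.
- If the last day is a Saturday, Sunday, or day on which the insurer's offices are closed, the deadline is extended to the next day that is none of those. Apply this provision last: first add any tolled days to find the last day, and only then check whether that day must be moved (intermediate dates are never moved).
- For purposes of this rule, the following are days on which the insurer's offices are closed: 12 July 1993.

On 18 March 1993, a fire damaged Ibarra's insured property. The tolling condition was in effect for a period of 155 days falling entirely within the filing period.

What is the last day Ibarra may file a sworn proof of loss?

May 23, 1994

9 months after 18 March 1993 is December 18, 1993.
Tolling adds 155 days: December 18, 1993 + 155 days = May 22, 1994.
May 22, 1994 is Sunday. The next qualifying day is May 23, 1994.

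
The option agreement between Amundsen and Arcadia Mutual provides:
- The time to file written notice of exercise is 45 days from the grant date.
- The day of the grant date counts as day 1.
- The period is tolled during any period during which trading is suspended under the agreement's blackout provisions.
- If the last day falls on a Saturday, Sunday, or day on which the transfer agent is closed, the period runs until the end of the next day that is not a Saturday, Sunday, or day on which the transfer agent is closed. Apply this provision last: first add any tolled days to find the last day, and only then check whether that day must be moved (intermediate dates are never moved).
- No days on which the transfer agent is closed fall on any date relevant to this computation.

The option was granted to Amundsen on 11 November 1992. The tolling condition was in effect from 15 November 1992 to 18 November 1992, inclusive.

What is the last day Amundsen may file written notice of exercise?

December 29, 1992

Counting 11 November 1992 as day 1, day 45 is December 25, 1992.
From November 15, 1992 through November 18, 1992 inclusive is 4 days; tolling adds 4 days: December 25, 1992 + 4 days = December 29, 1992.
December 29, 1992 is a Tuesday and not a day on which the transfer agent is closed, so no extension applies.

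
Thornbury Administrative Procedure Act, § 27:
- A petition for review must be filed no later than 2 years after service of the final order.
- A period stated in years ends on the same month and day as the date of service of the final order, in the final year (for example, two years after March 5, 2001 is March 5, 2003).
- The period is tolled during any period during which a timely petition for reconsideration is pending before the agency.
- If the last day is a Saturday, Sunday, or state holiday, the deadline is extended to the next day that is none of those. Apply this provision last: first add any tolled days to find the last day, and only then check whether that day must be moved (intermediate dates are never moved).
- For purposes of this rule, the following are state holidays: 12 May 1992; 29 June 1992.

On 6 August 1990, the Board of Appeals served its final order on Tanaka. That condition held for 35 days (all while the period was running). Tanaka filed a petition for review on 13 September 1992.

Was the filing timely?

No

2 years after 6 August 1990 is August 6, 1992.
Tolling adds 35 days: August 6, 1992 + 35 days = September 10, 1992.
September 10, 1992 is a Thursday and not a state holiday, so no extension applies.
The deadline is September 10, 1992; the filing on September 13, 1992 is after that date.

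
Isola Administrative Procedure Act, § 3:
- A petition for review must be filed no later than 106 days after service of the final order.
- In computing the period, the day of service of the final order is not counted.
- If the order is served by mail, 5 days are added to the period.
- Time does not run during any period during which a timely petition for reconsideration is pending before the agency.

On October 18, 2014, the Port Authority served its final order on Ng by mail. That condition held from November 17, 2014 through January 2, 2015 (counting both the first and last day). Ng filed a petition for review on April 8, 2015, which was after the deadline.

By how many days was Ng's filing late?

106 days after October 18, 2014 is February 1, 2015.
Service was by mail, adding 5 days: February 1, 2015 + 5 days = February 6, 2015.
From November 17, 2014 through January 2, 2015 inclusive is 47 days; tolling adds 47 days: February 6, 2015 + 47 days = March 25, 2015.
The deadline is March 25, 2015; from March 25, 2015 to April 8, 2015 is 14 days.

14 days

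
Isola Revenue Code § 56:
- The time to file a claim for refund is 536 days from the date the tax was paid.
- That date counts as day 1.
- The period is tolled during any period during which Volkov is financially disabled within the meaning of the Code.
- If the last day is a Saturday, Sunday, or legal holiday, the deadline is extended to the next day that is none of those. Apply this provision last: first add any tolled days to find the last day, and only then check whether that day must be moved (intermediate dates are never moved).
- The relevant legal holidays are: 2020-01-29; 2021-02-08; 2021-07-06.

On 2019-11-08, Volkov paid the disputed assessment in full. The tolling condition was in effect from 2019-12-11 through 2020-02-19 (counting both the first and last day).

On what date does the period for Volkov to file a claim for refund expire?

Counting 2019-11-08 as day 1, day 536 is April 26, 2021.
From December 11, 2019 through February 19, 2020 inclusive is 71 days; tolling adds 71 days: April 26, 2021 + 71 days = July 6, 2021.
July 6, 2021 is a listed holiday. The next qualifying day is July 7, 2021.

July 7, 2021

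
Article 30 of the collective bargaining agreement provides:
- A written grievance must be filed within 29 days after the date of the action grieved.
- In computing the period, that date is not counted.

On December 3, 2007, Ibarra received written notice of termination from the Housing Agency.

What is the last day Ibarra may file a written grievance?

January 1, 2008

29 days after December 3, 2007 is January 1, 2008.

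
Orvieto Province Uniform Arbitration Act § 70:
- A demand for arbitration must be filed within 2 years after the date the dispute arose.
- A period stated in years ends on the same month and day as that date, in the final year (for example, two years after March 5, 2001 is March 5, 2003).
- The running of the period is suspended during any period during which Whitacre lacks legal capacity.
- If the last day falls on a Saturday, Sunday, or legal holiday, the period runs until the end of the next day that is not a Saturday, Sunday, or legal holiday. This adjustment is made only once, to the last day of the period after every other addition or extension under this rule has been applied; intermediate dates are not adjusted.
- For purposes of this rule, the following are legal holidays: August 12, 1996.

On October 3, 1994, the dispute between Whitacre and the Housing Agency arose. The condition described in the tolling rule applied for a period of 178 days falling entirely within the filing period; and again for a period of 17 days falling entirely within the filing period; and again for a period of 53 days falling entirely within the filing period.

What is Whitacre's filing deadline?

June 9, 1997

2 years after October 3, 1994 is October 3, 1996.
Tolling adds 178 days: October 3, 1996 + 178 days = March 30, 1997.
Tolling adds 17 days: March 30, 1997 + 17 days = April 16, 1997.
Tolling adds 53 days: April 16, 1997 + 53 days = June 8, 1997.
June 8, 1997 is Sunday. The next qualifying day is June 9, 1997.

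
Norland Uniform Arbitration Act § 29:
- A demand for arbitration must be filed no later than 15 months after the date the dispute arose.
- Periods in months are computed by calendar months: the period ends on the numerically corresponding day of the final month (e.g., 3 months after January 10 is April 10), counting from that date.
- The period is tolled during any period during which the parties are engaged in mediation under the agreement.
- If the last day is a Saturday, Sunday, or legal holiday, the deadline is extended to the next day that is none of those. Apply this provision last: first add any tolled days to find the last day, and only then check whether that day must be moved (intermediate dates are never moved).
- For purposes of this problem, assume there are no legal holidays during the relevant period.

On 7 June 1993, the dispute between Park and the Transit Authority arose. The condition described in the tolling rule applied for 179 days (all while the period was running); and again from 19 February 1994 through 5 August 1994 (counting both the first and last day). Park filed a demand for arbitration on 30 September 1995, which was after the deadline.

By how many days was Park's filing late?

15 months after 7 June 1993 is September 7, 1994.
Tolling adds 179 days: September 7, 1994 + 179 days = March 5, 1995.
From February 19, 1994 through August 5, 1994 inclusive is 168 days; tolling adds 168 days: March 5, 1995 + 168 days = August 20, 1995.
August 20, 1995 is Sunday. The next qualifying day is August 21, 1995.
The deadline is August 21, 1995; from August 21, 1995 to September 30, 1995 is 40 days.

40 days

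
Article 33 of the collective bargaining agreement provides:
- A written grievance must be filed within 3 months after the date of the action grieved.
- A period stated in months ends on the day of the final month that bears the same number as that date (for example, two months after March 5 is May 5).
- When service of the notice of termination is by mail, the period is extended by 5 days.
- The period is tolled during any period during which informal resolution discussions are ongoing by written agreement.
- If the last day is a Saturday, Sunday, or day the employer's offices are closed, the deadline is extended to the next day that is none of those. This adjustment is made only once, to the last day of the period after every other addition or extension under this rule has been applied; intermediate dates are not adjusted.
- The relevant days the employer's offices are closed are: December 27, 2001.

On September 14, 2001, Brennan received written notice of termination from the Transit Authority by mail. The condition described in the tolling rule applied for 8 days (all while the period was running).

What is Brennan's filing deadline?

December 28, 2001

3 months after September 14, 2001 is December 14, 2001.
Service was by mail, adding 5 days: December 14, 2001 + 5 days = December 19, 2001.
Tolling adds 8 days: December 19, 2001 + 8 days = December 27, 2001.
December 27, 2001 is a listed holiday. The next qualifying day is December 28, 2001.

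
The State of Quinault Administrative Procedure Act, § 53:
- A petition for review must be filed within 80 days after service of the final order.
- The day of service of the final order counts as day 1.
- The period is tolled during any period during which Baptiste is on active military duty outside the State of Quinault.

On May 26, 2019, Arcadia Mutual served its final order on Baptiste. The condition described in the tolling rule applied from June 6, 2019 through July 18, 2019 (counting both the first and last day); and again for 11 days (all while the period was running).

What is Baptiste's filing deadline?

October 6, 2019

Counting May 26, 2019 as day 1, day 80 is August 13, 2019.
From June 6, 2019 through July 18, 2019 inclusive is 43 days; tolling adds 43 days: August 13, 2019 + 43 days = September 25, 2019.
Tolling adds 11 days: September 25, 2019 + 11 days = October 6, 2019.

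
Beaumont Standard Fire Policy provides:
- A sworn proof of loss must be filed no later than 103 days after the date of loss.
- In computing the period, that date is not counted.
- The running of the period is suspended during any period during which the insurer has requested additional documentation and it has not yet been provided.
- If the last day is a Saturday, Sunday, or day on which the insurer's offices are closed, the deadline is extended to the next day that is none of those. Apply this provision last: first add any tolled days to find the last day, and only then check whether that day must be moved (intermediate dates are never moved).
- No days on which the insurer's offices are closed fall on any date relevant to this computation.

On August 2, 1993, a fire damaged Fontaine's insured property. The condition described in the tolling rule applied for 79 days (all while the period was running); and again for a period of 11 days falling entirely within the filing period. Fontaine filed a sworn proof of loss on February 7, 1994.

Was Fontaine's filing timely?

Yes

103 days after August 2, 1993 is November 13, 1993.
Tolling adds 79 days: November 13, 1993 + 79 days = January 31, 1994.
Tolling adds 11 days: January 31, 1994 + 11 days = February 11, 1994.
February 11, 1994 is a Friday and not a day on which the insurer's offices are closed, so no extension applies.
The deadline is February 11, 1994; the filing on February 7, 1994 is on or before that date.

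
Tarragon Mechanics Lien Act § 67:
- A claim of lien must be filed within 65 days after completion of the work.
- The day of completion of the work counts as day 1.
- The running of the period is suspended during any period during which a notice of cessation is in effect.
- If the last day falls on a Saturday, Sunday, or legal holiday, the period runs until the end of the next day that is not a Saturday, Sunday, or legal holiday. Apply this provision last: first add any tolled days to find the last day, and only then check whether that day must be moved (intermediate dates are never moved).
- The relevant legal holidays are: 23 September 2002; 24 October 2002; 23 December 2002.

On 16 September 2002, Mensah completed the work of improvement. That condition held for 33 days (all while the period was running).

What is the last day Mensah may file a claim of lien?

December 24, 2002

Counting 16 September 2002 as day 1, day 65 is November 19, 2002.
Tolling adds 33 days: November 19, 2002 + 33 days = December 22, 2002.
December 22, 2002 is Sunday; December 23, 2002 is a listed holiday. The next qualifying day is December 24, 2002.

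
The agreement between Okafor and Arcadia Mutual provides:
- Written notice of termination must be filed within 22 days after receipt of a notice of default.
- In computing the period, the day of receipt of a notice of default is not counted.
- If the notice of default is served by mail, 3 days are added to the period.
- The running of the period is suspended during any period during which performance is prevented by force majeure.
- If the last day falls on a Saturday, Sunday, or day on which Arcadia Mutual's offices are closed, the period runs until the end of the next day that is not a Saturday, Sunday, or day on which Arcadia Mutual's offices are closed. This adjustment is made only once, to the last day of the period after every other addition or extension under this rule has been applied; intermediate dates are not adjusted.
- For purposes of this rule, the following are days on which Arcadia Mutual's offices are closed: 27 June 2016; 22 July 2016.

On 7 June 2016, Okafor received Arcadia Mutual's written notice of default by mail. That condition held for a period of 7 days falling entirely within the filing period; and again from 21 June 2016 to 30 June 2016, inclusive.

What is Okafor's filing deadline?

July 19, 2016

22 days after 7 June 2016 is June 29, 2016.
Service was by mail, adding 3 days: June 29, 2016 + 3 days = July 2, 2016.
Tolling adds 7 days: July 2, 2016 + 7 days = July 9, 2016.
From June 21, 2016 through June 30, 2016 inclusive is 10 days; tolling adds 10 days: July 9, 2016 + 10 days = July 19, 2016.
July 19, 2016 is a Tuesday and not a day on which Arcadia Mutual's offices are closed, so no extension applies.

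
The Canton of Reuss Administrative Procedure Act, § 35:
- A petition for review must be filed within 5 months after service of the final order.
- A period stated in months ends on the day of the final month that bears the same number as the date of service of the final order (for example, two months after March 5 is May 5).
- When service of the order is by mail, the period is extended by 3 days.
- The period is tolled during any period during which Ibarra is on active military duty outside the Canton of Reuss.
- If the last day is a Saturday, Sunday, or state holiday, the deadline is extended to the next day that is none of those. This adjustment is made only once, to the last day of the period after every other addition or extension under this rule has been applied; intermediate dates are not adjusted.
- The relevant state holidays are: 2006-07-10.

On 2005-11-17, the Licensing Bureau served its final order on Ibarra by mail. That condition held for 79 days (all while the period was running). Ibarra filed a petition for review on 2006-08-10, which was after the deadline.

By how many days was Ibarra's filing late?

30 days

5 months after 2005-11-17 is April 17, 2006.
Service was by mail, adding 3 days: April 17, 2006 + 3 days = April 20, 2006.
Tolling adds 79 days: April 20, 2006 + 79 days = July 8, 2006.
July 8, 2006 is Saturday; July 9, 2006 is Sunday; July 10, 2006 is a listed holiday. The next qualifying day is July 11, 2006.
The deadline is July 11, 2006; from July 11, 2006 to August 10, 2006 is 30 days.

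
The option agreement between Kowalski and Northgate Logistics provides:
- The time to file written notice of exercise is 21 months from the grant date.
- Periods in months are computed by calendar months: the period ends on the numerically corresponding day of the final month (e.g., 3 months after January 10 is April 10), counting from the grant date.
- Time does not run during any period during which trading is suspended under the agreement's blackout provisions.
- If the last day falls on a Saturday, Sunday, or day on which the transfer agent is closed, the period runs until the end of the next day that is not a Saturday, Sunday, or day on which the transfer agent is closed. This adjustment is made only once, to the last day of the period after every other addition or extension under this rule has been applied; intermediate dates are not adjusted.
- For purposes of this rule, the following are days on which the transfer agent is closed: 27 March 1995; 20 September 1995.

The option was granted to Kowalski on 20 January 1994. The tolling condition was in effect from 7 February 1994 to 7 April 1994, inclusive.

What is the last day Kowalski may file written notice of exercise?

December 19, 1995

21 months after 20 January 1994 is October 20, 1995.
From February 7, 1994 through April 7, 1994 inclusive is 60 days; tolling adds 60 days: October 20, 1995 + 60 days = December 19, 1995.
December 19, 1995 is a Tuesday and not a day on which the transfer agent is closed, so no extension applies.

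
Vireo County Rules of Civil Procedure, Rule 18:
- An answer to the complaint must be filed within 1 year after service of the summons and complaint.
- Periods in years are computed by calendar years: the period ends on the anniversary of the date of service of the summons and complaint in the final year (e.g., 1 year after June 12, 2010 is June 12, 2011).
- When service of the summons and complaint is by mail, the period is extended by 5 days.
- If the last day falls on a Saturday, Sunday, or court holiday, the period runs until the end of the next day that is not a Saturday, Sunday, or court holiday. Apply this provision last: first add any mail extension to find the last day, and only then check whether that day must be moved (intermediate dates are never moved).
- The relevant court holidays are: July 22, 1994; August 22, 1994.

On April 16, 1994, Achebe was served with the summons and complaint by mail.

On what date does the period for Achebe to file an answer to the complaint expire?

1 year after April 16, 1994 is April 16, 1995.
Service was by mail, adding 5 days: April 16, 1995 + 5 days = April 21, 1995.
April 21, 1995 is a Friday and not a court holiday, so no extension applies.

April 21, 1995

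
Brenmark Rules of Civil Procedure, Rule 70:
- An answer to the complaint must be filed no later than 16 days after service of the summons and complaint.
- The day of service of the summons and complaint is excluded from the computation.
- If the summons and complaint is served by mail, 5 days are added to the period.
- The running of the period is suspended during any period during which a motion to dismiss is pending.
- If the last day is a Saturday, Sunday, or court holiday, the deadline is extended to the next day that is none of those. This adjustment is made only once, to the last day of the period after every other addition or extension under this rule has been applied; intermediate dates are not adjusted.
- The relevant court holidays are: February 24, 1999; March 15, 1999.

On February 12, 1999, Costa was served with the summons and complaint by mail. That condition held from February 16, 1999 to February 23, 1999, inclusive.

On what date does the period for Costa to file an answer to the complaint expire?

16 days after February 12, 1999 is February 28, 1999.
Service was by mail, adding 5 days: February 28, 1999 + 5 days = March 5, 1999.
From February 16, 1999 through February 23, 1999 inclusive is 8 days; tolling adds 8 days: March 5, 1999 + 8 days = March 13, 1999.
March 13, 1999 is Saturday; March 14, 1999 is Sunday; March 15, 1999 is a listed holiday. The next qualifying day is March 16, 1999.

March 16, 1999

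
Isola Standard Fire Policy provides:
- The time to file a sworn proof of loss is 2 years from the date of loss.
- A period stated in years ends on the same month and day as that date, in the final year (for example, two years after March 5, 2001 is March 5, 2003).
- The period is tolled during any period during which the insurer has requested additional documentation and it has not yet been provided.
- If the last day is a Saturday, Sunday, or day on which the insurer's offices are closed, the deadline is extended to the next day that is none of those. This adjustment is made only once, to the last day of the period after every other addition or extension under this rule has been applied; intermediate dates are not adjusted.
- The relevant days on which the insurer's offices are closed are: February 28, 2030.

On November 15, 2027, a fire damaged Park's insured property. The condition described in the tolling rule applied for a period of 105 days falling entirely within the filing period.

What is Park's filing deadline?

2 years after November 15, 2027 is November 15, 2029.
Tolling adds 105 days: November 15, 2029 + 105 days = February 28, 2030.
February 28, 2030 is a listed holiday. The next qualifying day is March 1, 2030.

March 1, 2030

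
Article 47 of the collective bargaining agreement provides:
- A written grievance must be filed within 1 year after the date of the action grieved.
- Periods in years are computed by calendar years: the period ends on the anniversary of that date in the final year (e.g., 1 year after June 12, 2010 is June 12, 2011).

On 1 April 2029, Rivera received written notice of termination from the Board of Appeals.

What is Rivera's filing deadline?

April 1, 2030

1 year after 1 April 2029 is April 1, 2030.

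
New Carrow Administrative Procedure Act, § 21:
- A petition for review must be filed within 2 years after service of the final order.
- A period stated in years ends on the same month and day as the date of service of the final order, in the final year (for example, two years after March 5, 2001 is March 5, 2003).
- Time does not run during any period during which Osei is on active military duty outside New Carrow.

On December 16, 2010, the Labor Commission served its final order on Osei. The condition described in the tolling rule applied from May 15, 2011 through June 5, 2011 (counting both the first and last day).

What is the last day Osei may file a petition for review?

2 years after December 16, 2010 is December 16, 2012.
From May 15, 2011 through June 5, 2011 inclusive is 22 days; tolling adds 22 days: December 16, 2012 + 22 days = January 7, 2013.

January 7, 2013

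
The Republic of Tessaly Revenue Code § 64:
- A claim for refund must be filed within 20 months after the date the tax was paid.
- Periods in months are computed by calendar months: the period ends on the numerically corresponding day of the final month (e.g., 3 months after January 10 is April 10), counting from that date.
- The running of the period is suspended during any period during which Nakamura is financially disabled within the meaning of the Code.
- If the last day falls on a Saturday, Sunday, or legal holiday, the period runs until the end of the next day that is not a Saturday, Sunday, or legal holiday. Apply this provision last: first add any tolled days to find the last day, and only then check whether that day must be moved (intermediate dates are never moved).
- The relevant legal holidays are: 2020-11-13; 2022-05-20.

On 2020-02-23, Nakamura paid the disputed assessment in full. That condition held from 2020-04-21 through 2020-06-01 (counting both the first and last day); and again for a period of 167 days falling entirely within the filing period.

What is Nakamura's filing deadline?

20 months after 2020-02-23 is October 23, 2021.
From April 21, 2020 through June 1, 2020 inclusive is 42 days; tolling adds 42 days: October 23, 2021 + 42 days = December 4, 2021.
Tolling adds 167 days: December 4, 2021 + 167 days = May 20, 2022.
May 20, 2022 is a listed holiday; May 21, 2022 is Saturday; May 22, 2022 is Sunday. The next qualifying day is May 23, 2022.

May 23, 2022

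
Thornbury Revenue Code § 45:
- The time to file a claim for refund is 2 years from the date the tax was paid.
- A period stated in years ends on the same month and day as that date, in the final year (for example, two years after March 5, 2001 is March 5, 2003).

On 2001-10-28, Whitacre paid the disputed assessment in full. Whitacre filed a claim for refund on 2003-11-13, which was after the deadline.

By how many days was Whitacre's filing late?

2 years after 2001-10-28 is October 28, 2003.
The deadline is October 28, 2003; from October 28, 2003 to November 13, 2003 is 16 days.

16 days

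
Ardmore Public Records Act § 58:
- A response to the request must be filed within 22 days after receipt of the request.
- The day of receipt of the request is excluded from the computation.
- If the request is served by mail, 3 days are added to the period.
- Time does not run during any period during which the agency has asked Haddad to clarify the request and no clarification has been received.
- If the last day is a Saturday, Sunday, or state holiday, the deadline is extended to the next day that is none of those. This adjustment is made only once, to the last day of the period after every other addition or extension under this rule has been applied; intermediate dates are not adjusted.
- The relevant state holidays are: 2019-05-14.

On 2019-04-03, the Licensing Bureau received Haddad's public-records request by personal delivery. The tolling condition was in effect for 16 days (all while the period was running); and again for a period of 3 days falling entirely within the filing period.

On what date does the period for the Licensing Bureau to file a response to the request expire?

May 15, 2019

22 days after 2019-04-03 is April 25, 2019.
Service was not by mail, so no mail extension applies.
Tolling adds 16 days: April 25, 2019 + 16 days = May 11, 2019.
Tolling adds 3 days: May 11, 2019 + 3 days = May 14, 2019.
May 14, 2019 is a listed holiday. The next qualifying day is May 15, 2019.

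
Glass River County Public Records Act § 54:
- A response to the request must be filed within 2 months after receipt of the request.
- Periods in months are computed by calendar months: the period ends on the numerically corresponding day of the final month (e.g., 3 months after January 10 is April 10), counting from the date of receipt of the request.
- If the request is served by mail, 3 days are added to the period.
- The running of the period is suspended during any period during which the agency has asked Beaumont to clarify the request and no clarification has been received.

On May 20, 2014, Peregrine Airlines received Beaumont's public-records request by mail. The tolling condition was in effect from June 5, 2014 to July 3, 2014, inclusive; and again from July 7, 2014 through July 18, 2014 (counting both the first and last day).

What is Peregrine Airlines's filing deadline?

September 2, 2014

2 months after May 20, 2014 is July 20, 2014.
Service was by mail, adding 3 days: July 20, 2014 + 3 days = July 23, 2014.
From June 5, 2014 through July 3, 2014 inclusive is 29 days; tolling adds 29 days: July 23, 2014 + 29 days = August 21, 2014.
From July 7, 2014 through July 18, 2014 inclusive is 12 days; tolling adds 12 days: August 21, 2014 + 12 days = September 2, 2014.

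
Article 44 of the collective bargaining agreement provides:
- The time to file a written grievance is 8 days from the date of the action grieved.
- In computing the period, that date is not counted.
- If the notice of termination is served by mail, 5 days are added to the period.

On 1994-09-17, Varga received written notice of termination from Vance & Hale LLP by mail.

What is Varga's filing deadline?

8 days after 1994-09-17 is September 25, 1994.
Service was by mail, adding 5 days: September 25, 1994 + 5 days = September 30, 1994.

September 30, 1994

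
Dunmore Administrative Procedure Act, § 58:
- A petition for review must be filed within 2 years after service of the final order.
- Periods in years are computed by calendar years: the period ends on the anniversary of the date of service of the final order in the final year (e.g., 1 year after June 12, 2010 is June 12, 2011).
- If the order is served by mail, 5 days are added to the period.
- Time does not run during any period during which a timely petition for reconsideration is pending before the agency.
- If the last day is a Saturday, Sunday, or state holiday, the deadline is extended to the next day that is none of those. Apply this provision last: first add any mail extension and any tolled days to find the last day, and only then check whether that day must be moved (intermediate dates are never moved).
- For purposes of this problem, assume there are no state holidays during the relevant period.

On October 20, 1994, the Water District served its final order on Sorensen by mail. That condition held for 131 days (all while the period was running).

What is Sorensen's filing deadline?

2 years after October 20, 1994 is October 20, 1996.
Service was by mail, adding 5 days: October 20, 1996 + 5 days = October 25, 1996.
Tolling adds 131 days: October 25, 1996 + 131 days = March 5, 1997.
March 5, 1997 is a Wednesday and not a state holiday, so no extension applies.

March 5, 1997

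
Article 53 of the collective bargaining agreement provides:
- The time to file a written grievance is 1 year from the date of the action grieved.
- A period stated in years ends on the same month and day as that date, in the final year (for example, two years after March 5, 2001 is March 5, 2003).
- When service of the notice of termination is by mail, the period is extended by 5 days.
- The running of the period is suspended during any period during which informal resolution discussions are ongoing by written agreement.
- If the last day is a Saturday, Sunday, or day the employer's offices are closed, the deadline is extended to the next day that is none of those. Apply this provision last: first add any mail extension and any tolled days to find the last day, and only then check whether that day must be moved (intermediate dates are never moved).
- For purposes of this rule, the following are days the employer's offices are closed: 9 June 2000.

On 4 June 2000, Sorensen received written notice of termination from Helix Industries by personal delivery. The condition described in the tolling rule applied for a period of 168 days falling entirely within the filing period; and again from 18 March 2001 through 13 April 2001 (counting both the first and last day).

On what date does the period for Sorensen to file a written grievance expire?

1 year after 4 June 2000 is June 4, 2001.
Service was not by mail, so no mail extension applies.
Tolling adds 168 days: June 4, 2001 + 168 days = November 19, 2001.
From March 18, 2001 through April 13, 2001 inclusive is 27 days; tolling adds 27 days: November 19, 2001 + 27 days = December 16, 2001.
December 16, 2001 is Sunday. The next qualifying day is December 17, 2001.

December 17, 2001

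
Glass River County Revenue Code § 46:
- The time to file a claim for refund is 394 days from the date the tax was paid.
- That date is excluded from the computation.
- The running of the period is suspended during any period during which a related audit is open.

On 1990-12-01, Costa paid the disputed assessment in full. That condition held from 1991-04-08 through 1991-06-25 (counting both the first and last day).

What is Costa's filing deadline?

394 days after 1990-12-01 is December 30, 1991.
From April 8, 1991 through June 25, 1991 inclusive is 79 days; tolling adds 79 days: December 30, 1991 + 79 days = March 18, 1992.

March 18, 1992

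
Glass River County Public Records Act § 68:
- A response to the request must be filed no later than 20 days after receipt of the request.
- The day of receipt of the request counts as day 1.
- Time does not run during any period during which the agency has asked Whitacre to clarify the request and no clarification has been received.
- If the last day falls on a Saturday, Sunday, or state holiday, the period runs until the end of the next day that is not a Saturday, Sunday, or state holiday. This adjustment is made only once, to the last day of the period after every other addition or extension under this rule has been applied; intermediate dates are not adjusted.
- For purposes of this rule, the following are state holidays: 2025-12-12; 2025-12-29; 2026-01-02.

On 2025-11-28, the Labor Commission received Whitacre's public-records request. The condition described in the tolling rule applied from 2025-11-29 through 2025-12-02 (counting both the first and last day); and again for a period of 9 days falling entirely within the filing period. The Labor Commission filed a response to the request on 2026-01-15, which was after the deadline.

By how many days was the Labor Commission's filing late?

16 days

Counting 2025-11-28 as day 1, day 20 is December 17, 2025.
From November 29, 2025 through December 2, 2025 inclusive is 4 days; tolling adds 4 days: December 17, 2025 + 4 days = December 21, 2025.
Tolling adds 9 days: December 21, 2025 + 9 days = December 30, 2025.
December 30, 2025 is a Tuesday and not a state holiday, so no extension applies.
The deadline is December 30, 2025; from December 30, 2025 to January 15, 2026 is 16 days.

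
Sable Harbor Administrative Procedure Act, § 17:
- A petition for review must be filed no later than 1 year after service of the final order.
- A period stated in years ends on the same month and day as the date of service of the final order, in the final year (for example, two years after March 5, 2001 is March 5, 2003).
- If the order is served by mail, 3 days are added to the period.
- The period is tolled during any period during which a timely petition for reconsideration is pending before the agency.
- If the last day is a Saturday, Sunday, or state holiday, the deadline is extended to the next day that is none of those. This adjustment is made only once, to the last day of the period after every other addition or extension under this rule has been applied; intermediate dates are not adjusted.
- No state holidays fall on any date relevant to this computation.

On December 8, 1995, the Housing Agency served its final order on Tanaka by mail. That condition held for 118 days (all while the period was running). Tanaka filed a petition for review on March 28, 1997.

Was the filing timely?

1 year after December 8, 1995 is December 8, 1996.
Service was by mail, adding 3 days: December 8, 1996 + 3 days = December 11, 1996.
Tolling adds 118 days: December 11, 1996 + 118 days = April 8, 1997.
April 8, 1997 is a Tuesday and not a state holiday, so no extension applies.
The deadline is April 8, 1997; the filing on March 28, 1997 is on or before that date.

Yes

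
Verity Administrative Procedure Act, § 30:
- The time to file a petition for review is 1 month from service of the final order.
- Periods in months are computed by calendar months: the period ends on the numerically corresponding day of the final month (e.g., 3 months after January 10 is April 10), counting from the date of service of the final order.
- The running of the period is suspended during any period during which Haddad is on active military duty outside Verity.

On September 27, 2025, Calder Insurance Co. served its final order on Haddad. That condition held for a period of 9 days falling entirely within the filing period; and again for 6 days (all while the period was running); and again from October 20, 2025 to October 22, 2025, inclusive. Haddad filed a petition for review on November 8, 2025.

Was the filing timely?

Yes

1 month after September 27, 2025 is October 27, 2025.
Tolling adds 9 days: October 27, 2025 + 9 days = November 5, 2025.
Tolling adds 6 days: November 5, 2025 + 6 days = November 11, 2025.
From October 20, 2025 through October 22, 2025 inclusive is 3 days; tolling adds 3 days: November 11, 2025 + 3 days = November 14, 2025.
The deadline is November 14, 2025; the filing on November 8, 2025 is on or before that date.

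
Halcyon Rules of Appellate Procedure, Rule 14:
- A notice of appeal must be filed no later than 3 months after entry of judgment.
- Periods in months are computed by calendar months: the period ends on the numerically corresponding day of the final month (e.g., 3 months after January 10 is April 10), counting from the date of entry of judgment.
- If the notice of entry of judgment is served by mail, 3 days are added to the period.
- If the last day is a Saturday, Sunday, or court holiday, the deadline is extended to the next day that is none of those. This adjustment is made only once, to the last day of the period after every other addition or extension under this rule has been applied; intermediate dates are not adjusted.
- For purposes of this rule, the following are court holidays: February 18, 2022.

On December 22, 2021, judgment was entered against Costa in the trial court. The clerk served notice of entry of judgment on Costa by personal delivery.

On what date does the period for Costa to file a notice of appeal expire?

3 months after December 22, 2021 is March 22, 2022.
Service was not by mail, so no mail extension applies.
March 22, 2022 is a Tuesday and not a court holiday, so no extension applies.

March 22, 2022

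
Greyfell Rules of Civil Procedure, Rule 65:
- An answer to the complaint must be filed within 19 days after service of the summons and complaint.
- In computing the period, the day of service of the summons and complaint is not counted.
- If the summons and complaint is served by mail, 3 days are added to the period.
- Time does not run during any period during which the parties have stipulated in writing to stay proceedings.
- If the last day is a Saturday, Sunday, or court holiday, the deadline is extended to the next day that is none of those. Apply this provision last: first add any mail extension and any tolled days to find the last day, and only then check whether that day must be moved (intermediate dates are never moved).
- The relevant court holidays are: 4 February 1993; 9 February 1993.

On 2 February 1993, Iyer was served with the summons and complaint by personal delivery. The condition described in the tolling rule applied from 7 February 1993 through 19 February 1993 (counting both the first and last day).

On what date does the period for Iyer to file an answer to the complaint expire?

19 days after 2 February 1993 is February 21, 1993.
Service was not by mail, so no mail extension applies.
From February 7, 1993 through February 19, 1993 inclusive is 13 days; tolling adds 13 days: February 21, 1993 + 13 days = March 6, 1993.
March 6, 1993 is Saturday; March 7, 1993 is Sunday. The next qualifying day is March 8, 1993.

March 8, 1993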